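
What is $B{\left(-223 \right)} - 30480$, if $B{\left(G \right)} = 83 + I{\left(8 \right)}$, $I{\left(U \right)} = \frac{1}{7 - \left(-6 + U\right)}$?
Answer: $- \frac{151984}{5} \approx -30397.0$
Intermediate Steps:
$I{\left(U \right)} = \frac{1}{13 - U}$
$B{\left(G \right)} = \frac{416}{5}$ ($B{\left(G \right)} = 83 - \frac{1}{-13 + 8} = 83 - \frac{1}{-5} = 83 - - \frac{1}{5} = 83 + \frac{1}{5} = \frac{416}{5}$)
$B{\left(-223 \right)} - 30480 = \frac{416}{5} - 30480 = - \frac{151984}{5}$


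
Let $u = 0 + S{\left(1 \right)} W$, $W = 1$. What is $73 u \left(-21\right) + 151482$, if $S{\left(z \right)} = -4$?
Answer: $157614$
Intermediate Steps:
$u = -4$ ($u = 0 - 4 = -4$)
$73 u \left(-21\right) + 151482 = 73 \left(-4\right) \left(-21\right) + 151482 = \left(-292\right) \left(-21\right) + 151482 = 6132 + 151482 = 157614$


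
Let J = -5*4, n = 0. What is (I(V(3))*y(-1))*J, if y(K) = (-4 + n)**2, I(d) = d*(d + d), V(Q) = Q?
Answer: -5760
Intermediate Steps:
J = -20
I(d) = 2*d**2 (I(d) = d*(2*d) = 2*d**2)
y(K) = 16 (y(K) = (-4 + 0)**2 = (-4)**2 = 16)
(I(V(3))*y(-1))*J = ((2*3**2)*16)*(-20) = ((2*9)*16)*(-20) = (18*16)*(-20) = 288*(-20) = -5760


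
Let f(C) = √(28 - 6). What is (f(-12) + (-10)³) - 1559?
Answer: -2559 + √22 ≈ -2554.3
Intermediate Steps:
f(C) = √22
(f(-12) + (-10)³) - 1559 = (√22 + (-10)³) - 1559 = (√22 - 1000) - 1559 = (-1000 + √22) - 1559 = -2559 + √22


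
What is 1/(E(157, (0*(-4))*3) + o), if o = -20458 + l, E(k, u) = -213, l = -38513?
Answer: -1/59184 ≈ -1.6896e-5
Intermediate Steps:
o = -58971 (o = -20458 - 38513 = -58971)
1/(E(157, (0*(-4))*3) + o) = 1/(-213 - 58971) = 1/(-59184) = -1/59184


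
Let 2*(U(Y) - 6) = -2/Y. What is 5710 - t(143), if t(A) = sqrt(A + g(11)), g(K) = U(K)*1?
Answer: 5710 - 3*sqrt(2002)/11 ≈ 5697.8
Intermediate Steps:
U(Y) = 6 - 1/Y (U(Y) = 6 + (-2/Y)/2 = 6 - 1/Y)
g(K) = 6 - 1/K (g(K) = (6 - 1/K)*1 = 6 - 1/K)
t(A) = sqrt(65/11 + A) (t(A) = sqrt(A + (6 - 1/11)) = sqrt(A + 65/11) = sqrt(65/11 + A))
5710 - t(143) = 5710 - sqrt(715 + 121*143)/11 = 5710 - sqrt(715 + 17303)/11 = 5710 - sqrt(18018)/11 = 5710 - 3*sqrt(2002)/11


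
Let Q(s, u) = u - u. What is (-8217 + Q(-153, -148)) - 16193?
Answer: -24410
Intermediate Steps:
Q(s, u) = 0
(-8217 + Q(-153, -148)) - 16193 = (-8217 + 0) - 16193 = -8217 - 16193 = -24410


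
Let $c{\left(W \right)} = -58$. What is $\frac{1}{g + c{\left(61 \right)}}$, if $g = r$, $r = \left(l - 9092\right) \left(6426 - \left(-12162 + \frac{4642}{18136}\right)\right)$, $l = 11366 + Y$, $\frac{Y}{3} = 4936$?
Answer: $\frac{4534}{1439616572711} \approx 3.1494 \cdot 10^{-9}$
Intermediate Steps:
$Y = 14808$ ($Y = 3 \cdot 4936 = 14808$)
$l = 26174$ ($l = 11366 + 14808 = 26174$)
$r = \frac{1439616835683}{4534}$ ($r = \left(26174 - 9092\right) \left(6426 - \left(-12162 + \frac{4642}{18136}\right)\right) = 17082 \left(6426 + \left(\left(-4642\right) \frac{1}{18136} + 12162\right)\right) = 17082 \left(6426 + \left(- \frac{2321}{9068} + 12162\right)\right) = 17082 \left(6426 + \frac{110282695}{9068}\right) = 17082 \cdot \frac{168553663}{9068} = \frac{1439616835683}{4534} \approx 3.1752 \cdot 10^{8}$)
$g = \frac{1439616835683}{4534} \approx 3.1752 \cdot 10^{8}$
$\frac{1}{g + c{\left(61 \right)}} = \frac{1}{\frac{1439616835683}{4534} - 58} = \frac{1}{\frac{1439616572711}{4534}} = \frac{4534}{1439616572711}$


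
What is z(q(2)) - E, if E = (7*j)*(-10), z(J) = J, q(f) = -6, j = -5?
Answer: -356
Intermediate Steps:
E = 350 (E = (7*(-5))*(-10) = -35*(-10) = 350)
z(q(2)) - E = -6 - 1*350 = -6 - 350 = -356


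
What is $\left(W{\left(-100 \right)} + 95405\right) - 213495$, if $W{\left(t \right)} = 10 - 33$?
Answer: $-118113$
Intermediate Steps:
$W{\left(t \right)} = -23$ ($W{\left(t \right)} = 10 - 33 = -23$)
$\left(W{\left(-100 \right)} + 95405\right) - 213495 = \left(-23 + 95405\right) - 213495 = 95382 - 213495 = -118113$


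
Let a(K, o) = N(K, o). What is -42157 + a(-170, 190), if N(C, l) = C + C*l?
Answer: -74627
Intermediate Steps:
a(K, o) = K*(1 + o)
-42157 + a(-170, 190) = -42157 - 170*(1 + 190) = -42157 - 170*191 = -42157 - 32470 = -74627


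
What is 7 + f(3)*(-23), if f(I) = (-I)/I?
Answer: 30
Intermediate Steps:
f(I) = -1
7 + f(3)*(-23) = 7 - 1*(-23) = 7 + 23 = 30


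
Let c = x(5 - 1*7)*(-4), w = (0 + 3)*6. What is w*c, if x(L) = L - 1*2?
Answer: 288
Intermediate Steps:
x(L) = -2 + L (x(L) = L - 2 = -2 + L)
w = 18 (w = 3*6 = 18)
c = 16 (c = (-2 + (5 - 1*7))*(-4) = (-2 + (5 - 7))*(-4) = (-2 - 2)*(-4) = -4*(-4) = 16)
w*c = 18*16 = 288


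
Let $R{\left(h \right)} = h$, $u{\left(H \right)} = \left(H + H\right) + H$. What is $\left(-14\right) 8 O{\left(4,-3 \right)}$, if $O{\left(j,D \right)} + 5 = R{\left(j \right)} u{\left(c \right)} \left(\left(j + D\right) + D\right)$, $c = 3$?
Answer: $8624$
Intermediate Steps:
$u{\left(H \right)} = 3 H$ ($u{\left(H \right)} = 2 H + H = 3 H$)
$O{\left(j,D \right)} = -5 + 9 j \left(j + 2 D\right)$ ($O{\left(j,D \right)} = -5 + j 3 \cdot 3 \left(\left(j + D\right) + D\right) = -5 + j 9 \left(\left(D + j\right) + D\right) = -5 + 9 j \left(j + 2 D\right)$)
$\left(-14\right) 8 O{\left(4,-3 \right)} = \left(-14\right) 8 \left(-5 + 9 \cdot 4^{2} + 18 \left(-3\right) 4\right) = - 112 \left(-5 + 9 \cdot 16 - 216\right) = - 112 \left(-5 + 144 - 216\right) = \left(-112\right) \left(-77\right) = 8624$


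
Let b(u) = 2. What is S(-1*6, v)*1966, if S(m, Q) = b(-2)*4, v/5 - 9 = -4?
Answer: 15728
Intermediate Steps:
v = 25 (v = 45 + 5*(-4) = 45 - 20 = 25)
S(m, Q) = 8 (S(m, Q) = 2*4 = 8)
S(-1*6, v)*1966 = 8*1966 = 15728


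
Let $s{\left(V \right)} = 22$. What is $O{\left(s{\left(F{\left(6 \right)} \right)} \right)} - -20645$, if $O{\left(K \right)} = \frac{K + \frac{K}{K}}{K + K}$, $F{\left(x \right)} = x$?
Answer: $\frac{908403}{44} \approx 20646.0$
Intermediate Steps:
$O{\left(K \right)} = \frac{1 + K}{2 K}$ ($O{\left(K \right)} = \frac{K + 1}{2 K} = \left(1 + K\right) \frac{1}{2 K} = \frac{1 + K}{2 K}$)
$O{\left(s{\left(F{\left(6 \right)} \right)} \right)} - -20645 = \frac{1 + 22}{2 \cdot 22} - -20645 = \frac{1}{2} \cdot \frac{1}{22} \cdot 23 + 20645 = \frac{23}{44} + 20645 = \frac{908403}{44}$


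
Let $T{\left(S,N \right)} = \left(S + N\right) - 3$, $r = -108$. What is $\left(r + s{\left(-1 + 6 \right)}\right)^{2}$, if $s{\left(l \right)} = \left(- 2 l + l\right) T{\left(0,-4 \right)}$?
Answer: $5329$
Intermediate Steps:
$T{\left(S,N \right)} = -3 + N + S$ ($T{\left(S,N \right)} = \left(N + S\right) - 3 = -3 + N + S$)
$s{\left(l \right)} = 7 l$ ($s{\left(l \right)} = \left(- 2 l + l\right) \left(-3 - 4 + 0\right) = - l \left(-7\right) = 7 l$)
$\left(r + s{\left(-1 + 6 \right)}\right)^{2} = \left(-108 + 7 \left(-1 + 6\right)\right)^{2} = \left(-108 + 7 \cdot 5\right)^{2} = \left(-108 + 35\right)^{2} = \left(-73\right)^{2} = 5329$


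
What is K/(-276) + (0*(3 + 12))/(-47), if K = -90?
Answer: 15/46 ≈ 0.32609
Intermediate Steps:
K/(-276) + (0*(3 + 12))/(-47) = -90/(-276) + (0*(3 + 12))/(-47) = -90*(-1/276) + (0*15)*(-1/47) = 15/46 + 0*(-1/47) = 15/46 + 0 = 15/46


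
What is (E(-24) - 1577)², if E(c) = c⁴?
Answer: 109031379601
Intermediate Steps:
(E(-24) - 1577)² = ((-24)⁴ - 1577)² = (331776 - 1577)² = 330199² = 109031379601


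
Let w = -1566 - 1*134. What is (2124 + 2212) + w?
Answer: 2636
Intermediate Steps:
w = -1700 (w = -1566 - 134 = -1700)
(2124 + 2212) + w = (2124 + 2212) - 1700 = 4336 - 1700 = 2636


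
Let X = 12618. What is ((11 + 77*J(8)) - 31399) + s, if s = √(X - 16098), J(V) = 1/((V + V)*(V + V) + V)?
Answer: -753305/24 + 2*I*√870 ≈ -31388.0 + 58.992*I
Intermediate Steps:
J(V) = 1/(V + 4*V²) (J(V) = 1/((2*V)*(2*V) + V) = 1/(4*V² + V) = 1/(V + 4*V²))
s = 2*I*√870 (s = √(12618 - 16098) = √(-3480) = 2*I*√870 ≈ 58.992*I)
((11 + 77*J(8)) - 31399) + s = ((11 + 77*(1/(8*(1 + 4*8)))) - 31399) + 2*I*√870 = ((11 + 77*(1/(8*(1 + 32)))) - 31399) + 2*I*√870 = ((11 + 77*((⅛)/33)) - 31399) + 2*I*√870 = ((11 + 77*((⅛)*(1/33))) - 31399) + 2*I*√870 = ((11 + 77*(1/264)) - 31399) + 2*I*√870 = ((11 + 7/24) - 31399) + 2*I*√870 = (271/24 - 31399) + 2*I*√870 = -753305/24 + 2*I*√870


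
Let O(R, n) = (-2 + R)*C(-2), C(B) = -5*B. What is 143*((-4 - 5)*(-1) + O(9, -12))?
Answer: 11297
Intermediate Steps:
O(R, n) = -20 + 10*R (O(R, n) = (-2 + R)*(-5*(-2)) = (-2 + R)*10 = -20 + 10*R)
143*((-4 - 5)*(-1) + O(9, -12)) = 143*((-4 - 5)*(-1) + (-20 + 10*9)) = 143*(-9*(-1) + (-20 + 90)) = 143*(9 + 70) = 143*79 = 11297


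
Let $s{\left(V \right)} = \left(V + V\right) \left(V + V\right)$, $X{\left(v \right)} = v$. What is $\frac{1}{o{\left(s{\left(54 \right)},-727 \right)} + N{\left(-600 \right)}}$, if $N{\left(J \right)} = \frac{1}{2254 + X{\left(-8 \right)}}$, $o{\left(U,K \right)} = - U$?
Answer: $- \frac{2246}{26197343} \approx -8.5734 \cdot 10^{-5}$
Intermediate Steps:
$s{\left(V \right)} = 4 V^{2}$ ($s{\left(V \right)} = 2 V 2 V = 4 V^{2}$)
$N{\left(J \right)} = \frac{1}{2246}$ ($N{\left(J \right)} = \frac{1}{2254 - 8} = \frac{1}{2246}$)
$\frac{1}{o{\left(s{\left(54 \right)},-727 \right)} + N{\left(-600 \right)}} = \frac{1}{- 4 \cdot 54^{2} + \frac{1}{2246}} = \frac{1}{- 4 \cdot 2916 + \frac{1}{2246}} = \frac{1}{\left(-1\right) 11664 + \frac{1}{2246}} = \frac{1}{-11664 + \frac{1}{2246}} = \frac{1}{- \frac{26197343}{2246}} = - \frac{2246}{26197343}$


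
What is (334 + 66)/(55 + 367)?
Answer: 200/211 ≈ 0.94787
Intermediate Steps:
(334 + 66)/(55 + 367) = 400/422 = 400*(1/422) = 200/211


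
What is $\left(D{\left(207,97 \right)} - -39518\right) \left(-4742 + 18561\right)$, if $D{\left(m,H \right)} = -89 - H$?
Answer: $543528908$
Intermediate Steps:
$\left(D{\left(207,97 \right)} - -39518\right) \left(-4742 + 18561\right) = \left(\left(-89 - 97\right) - -39518\right) \left(-4742 + 18561\right) = \left(\left(-89 - 97\right) + 39518\right) 13819 = \left(-186 + 39518\right) 13819 = 39332 \cdot 13819 = 543528908$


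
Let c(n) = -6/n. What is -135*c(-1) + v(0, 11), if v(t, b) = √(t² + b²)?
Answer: -799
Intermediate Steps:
v(t, b) = √(b² + t²)
-135*c(-1) + v(0, 11) = -(-810)/(-1) + √(11² + 0²) = -(-810)*(-1) + √(121 + 0) = -135*6 + √121 = -810 + 11 = -799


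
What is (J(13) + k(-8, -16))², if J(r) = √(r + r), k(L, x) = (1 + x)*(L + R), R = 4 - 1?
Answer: (75 + √26)² ≈ 6415.9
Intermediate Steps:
R = 3
k(L, x) = (1 + x)*(3 + L) (k(L, x) = (1 + x)*(L + 3) = (1 + x)*(3 + L))
J(r) = √2*√r (J(r) = √(2*r) = √2*√r)
(J(13) + k(-8, -16))² = (√2*√13 + (3 - 8 + 3*(-16) - 8*(-16)))² = (√26 + (3 - 8 - 48 + 128))² = (√26 + 75)² = (75 + √26)²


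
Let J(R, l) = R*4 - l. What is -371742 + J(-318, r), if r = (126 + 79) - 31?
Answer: -373188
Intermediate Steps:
r = 174 (r = 205 - 31 = 174)
J(R, l) = -l + 4*R (J(R, l) = 4*R - l = -l + 4*R)
-371742 + J(-318, r) = -371742 + (-1*174 + 4*(-318)) = -371742 + (-174 - 1272) = -371742 - 1446 = -373188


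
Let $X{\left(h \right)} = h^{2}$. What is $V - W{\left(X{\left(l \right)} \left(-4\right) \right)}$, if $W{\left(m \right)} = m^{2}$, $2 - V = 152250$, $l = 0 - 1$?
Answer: $-152264$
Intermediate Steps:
$l = -1$ ($l = 0 - 1 = -1$)
$V = -152248$ ($V = 2 - 152250 = -152248$)
$V - W{\left(X{\left(l \right)} \left(-4\right) \right)} = -152248 - \left(\left(-1\right)^{2} \left(-4\right)\right)^{2} = -152248 - \left(1 \left(-4\right)\right)^{2} = -152248 - \left(-4\right)^{2} = -152248 - 16 = -152264$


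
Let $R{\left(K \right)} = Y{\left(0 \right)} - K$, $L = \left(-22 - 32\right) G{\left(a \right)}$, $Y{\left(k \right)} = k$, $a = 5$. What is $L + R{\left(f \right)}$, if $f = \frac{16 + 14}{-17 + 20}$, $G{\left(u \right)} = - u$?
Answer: $260$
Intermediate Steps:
$L = 270$ ($L = \left(-22 - 32\right) \left(\left(-1\right) 5\right) = \left(-54\right) \left(-5\right) = 270$)
$f = 10$ ($f = \frac{30}{3} = 30 \cdot \frac{1}{3} = 10$)
$R{\left(K \right)} = - K$ ($R{\left(K \right)} = 0 - K = - K$)
$L + R{\left(f \right)} = 270 - 10 = 260$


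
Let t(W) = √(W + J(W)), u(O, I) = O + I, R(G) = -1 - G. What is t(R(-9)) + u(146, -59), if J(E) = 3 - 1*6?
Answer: 87 + √5 ≈ 89.236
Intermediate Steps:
J(E) = -3 (J(E) = 3 - 6 = -3)
u(O, I) = I + O
t(W) = √(-3 + W) (t(W) = √(W - 3) = √(-3 + W))
t(R(-9)) + u(146, -59) = √(-3 + (-1 - 1*(-9))) + (-59 + 146) = √(-3 + (-1 + 9)) + 87 = √(-3 + 8) + 87 = √5 + 87 = 87 + √5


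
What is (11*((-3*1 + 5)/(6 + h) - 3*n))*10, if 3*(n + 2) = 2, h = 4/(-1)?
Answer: 550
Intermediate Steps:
h = -4 (h = 4*(-1) = -4)
n = -4/3 (n = -2 + (⅓)*2 = -2 + ⅔ = -4/3 ≈ -1.3333)
(11*((-3*1 + 5)/(6 + h) - 3*n))*10 = (11*((-3*1 + 5)/(6 - 4) - 3*(-4/3)))*10 = (11*((-3 + 5)/2 + 4))*10 = (11*(2*(½) + 4))*10 = (11*(1 + 4))*10 = (11*5)*10 = 55*10 = 550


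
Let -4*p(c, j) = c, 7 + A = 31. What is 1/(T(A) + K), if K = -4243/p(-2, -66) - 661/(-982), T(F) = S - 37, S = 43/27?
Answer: -26514/225918749 ≈ -0.00011736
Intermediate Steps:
A = 24 (A = -7 + 31 = 24)
S = 43/27 (S = 43*(1/27) = 43/27 ≈ 1.5926)
p(c, j) = -c/4
T(F) = -956/27 (T(F) = 43/27 - 37 = -956/27)
K = -8332591/982 (K = -4243/((-1/4*(-2))) - 661/(-982) = -4243/1/2 - 661*(-1/982) = -4243*2 + 661/982 = -8486 + 661/982 = -8332591/982 ≈ -8485.3)
1/(T(A) + K) = 1/(-956/27 - 8332591/982) = 1/(-225918749/26514) = -26514/225918749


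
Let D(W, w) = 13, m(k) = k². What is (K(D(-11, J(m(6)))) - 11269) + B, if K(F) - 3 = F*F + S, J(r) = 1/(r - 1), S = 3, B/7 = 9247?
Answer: 53635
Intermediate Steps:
B = 64729 (B = 7*9247 = 64729)
J(r) = 1/(-1 + r)
K(F) = 6 + F² (K(F) = 3 + (F*F + 3) = 3 + (F² + 3) = 3 + (3 + F²) = 6 + F²)
(K(D(-11, J(m(6)))) - 11269) + B = ((6 + 13²) - 11269) + 64729 = ((6 + 169) - 11269) + 64729 = (175 - 11269) + 64729 = -11094 + 64729 = 53635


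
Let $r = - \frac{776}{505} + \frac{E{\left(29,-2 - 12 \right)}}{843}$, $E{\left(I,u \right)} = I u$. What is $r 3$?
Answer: $- \frac{859198}{141905} \approx -6.0547$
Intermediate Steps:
$r = - \frac{859198}{425715}$ ($r = - \frac{776}{505} + \frac{29 \left(-2 - 12\right)}{843} = \left(-776\right) \frac{1}{505} + 29 \left(-14\right) \frac{1}{843} = - \frac{776}{505} - \frac{406}{843} = - \frac{859198}{425715} \approx -2.0182$)
$r 3 = \left(- \frac{859198}{425715}\right) 3 = - \frac{859198}{141905}$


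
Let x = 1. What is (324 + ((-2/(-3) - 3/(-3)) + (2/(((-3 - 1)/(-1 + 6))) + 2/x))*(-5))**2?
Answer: 3644281/36 ≈ 1.0123e+5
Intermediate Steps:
(324 + ((-2/(-3) - 3/(-3)) + (2/(((-3 - 1)/(-1 + 6))) + 2/x))*(-5))**2 = (324 + ((-2/(-3) - 3/(-3)) + (2/(((-3 - 1)/(-1 + 6))) + 2/1))*(-5))**2 = (324 + ((-2*(-1/3) - 3*(-1/3)) + (2/((-4/5)) + 2*1))*(-5))**2 = (324 + ((2/3 + 1) + (2/((-4*1/5)) + 2))*(-5))**2 = (324 + (5/3 + (2/(-4/5) + 2))*(-5))**2 = (324 + (5/3 + (2*(-5/4) + 2))*(-5))**2 = (324 + (5/3 + (-5/2 + 2))*(-5))**2 = (324 + (5/3 - 1/2)*(-5))**2 = (324 + (7/6)*(-5))**2 = (324 - 35/6)**2 = (1909/6)**2 = 3644281/36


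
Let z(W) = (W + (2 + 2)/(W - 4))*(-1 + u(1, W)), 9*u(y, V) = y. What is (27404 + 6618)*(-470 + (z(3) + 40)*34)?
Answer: 281770204/9 ≈ 3.1308e+7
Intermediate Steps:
u(y, V) = y/9
z(W) = -32/(9*(-4 + W)) - 8*W/9 (z(W) = (W + (2 + 2)/(W - 4))*(-1 + (⅑)*1) = (W + 4/(-4 + W))*(-1 + ⅑) = (W + 4/(-4 + W))*(-8/9) = -32/(9*(-4 + W)) - 8*W/9)
(27404 + 6618)*(-470 + (z(3) + 40)*34) = (27404 + 6618)*(-470 + (8*(-4 - 1*3² + 4*3)/(9*(-4 + 3)) + 40)*34) = 34022*(-470 + ((8/9)*(-4 - 1*9 + 12)/(-1) + 40)*34) = 34022*(-470 + ((8/9)*(-1)*(-4 - 9 + 12) + 40)*34) = 34022*(-470 + ((8/9)*(-1)*(-1) + 40)*34) = 34022*(-470 + (8/9 + 40)*34) = 34022*(-470 + (368/9)*34) = 34022*(-470 + 12512/9) = 34022*(8282/9) = 281770204/9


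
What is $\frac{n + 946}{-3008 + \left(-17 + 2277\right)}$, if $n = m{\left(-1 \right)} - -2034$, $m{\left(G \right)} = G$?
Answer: $- \frac{2979}{748} \approx -3.9826$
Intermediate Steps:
$n = 2033$ ($n = -1 - -2034 = -1 + 2034 = 2033$)
$\frac{n + 946}{-3008 + \left(-17 + 2277\right)} = \frac{2033 + 946}{-3008 + \left(-17 + 2277\right)} = \frac{2979}{-3008 + 2260} = \frac{2979}{-748} = 2979 \left(- \frac{1}{748}\right) = - \frac{2979}{748}$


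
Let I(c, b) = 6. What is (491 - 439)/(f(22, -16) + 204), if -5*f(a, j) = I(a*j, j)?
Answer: 10/39 ≈ 0.25641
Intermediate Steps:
f(a, j) = -6/5 (f(a, j) = -⅕*6 = -6/5)
(491 - 439)/(f(22, -16) + 204) = (491 - 439)/(-6/5 + 204) = 52/(1014/5) = 52*(5/1014) = 10/39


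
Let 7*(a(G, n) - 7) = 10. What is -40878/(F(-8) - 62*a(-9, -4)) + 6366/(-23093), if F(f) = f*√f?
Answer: 2007217482441/25798829903 - 2670696*I*√2/1117171 ≈ 77.803 - 3.3808*I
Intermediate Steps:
a(G, n) = 59/7 (a(G, n) = 7 + (⅐)*10 = 7 + 10/7 = 59/7)
F(f) = f^(3/2)
-40878/(F(-8) - 62*a(-9, -4)) + 6366/(-23093) = -40878/((-8)^(3/2) - 62*59/7) + 6366/(-23093) = -40878/(-16*I*√2 - 3658/7) + 6366*(-1/23093) = -40878/(-3658/7 - 16*I*√2) - 6366/23093 = -6366/23093 - 40878/(-3658/7 - 16*I*√2)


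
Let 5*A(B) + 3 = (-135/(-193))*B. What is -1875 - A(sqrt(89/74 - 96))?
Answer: -9372/5 - 27*I*sqrt(519110)/14282 ≈ -1874.4 - 1.3621*I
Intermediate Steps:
A(B) = -3/5 + 27*B/193 (A(B) = -3/5 + ((-135/(-193))*B)/5 = -3/5 + ((-135*(-1/193))*B)/5 = -3/5 + (135*B/193)/5 = -3/5 + 27*B/193)
-1875 - A(sqrt(89/74 - 96)) = -1875 - (-3/5 + 27*sqrt(89/74 - 96)/193) = -1875 - (-3/5 + 27*sqrt(-7015/74)/193) = -1875 - (-3/5 + 27*(I*sqrt(519110)/74)/193) = -1875 - (-3/5 + 27*I*sqrt(519110)/14282) = -1875 + (3/5 - 27*I*sqrt(519110)/14282) = -9372/5 - 27*I*sqrt(519110)/14282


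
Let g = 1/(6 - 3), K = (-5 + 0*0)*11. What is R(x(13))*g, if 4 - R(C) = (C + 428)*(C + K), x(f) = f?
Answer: 18526/3 ≈ 6175.3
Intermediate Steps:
K = -55 (K = (-5 + 0)*11 = -5*11 = -55)
R(C) = 4 - (-55 + C)*(428 + C) (R(C) = 4 - (C + 428)*(C - 55) = 4 - (428 + C)*(-55 + C) = 4 - (-55 + C)*(428 + C))
g = ⅓ (g = 1/3 = ⅓ ≈ 0.33333)
R(x(13))*g = (23544 - 1*13² - 373*13)*(⅓) = (23544 - 1*169 - 4849)*(⅓) = (23544 - 169 - 4849)*(⅓) = 18526*(⅓) = 18526/3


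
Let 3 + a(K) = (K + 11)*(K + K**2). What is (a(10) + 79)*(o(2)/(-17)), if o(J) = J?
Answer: -4772/17 ≈ -280.71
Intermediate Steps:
a(K) = -3 + (11 + K)*(K + K**2) (a(K) = -3 + (K + 11)*(K + K**2) = -3 + (11 + K)*(K + K**2))
(a(10) + 79)*(o(2)/(-17)) = ((-3 + 10**3 + 11*10 + 12*10**2) + 79)*(2/(-17)) = ((-3 + 1000 + 110 + 12*100) + 79)*(2*(-1/17)) = ((-3 + 1000 + 110 + 1200) + 79)*(-2/17) = (2307 + 79)*(-2/17) = 2386*(-2/17) = -4772/17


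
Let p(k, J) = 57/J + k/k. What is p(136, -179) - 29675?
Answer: -5311703/179 ≈ -29674.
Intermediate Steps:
p(k, J) = 1 + 57/J (p(k, J) = 57/J + 1 = 1 + 57/J)
p(136, -179) - 29675 = (57 - 179)/(-179) - 29675 = -1/179*(-122) - 29675 = 122/179 - 29675 = -5311703/179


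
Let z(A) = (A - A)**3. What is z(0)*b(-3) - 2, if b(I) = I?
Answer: -2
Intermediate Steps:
z(A) = 0 (z(A) = 0**3 = 0)
z(0)*b(-3) - 2 = 0*(-3) - 2 = 0 - 2 = -2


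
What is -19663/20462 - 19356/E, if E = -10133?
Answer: 196817293/207341446 ≈ 0.94924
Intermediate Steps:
-19663/20462 - 19356/E = -19663/20462 - 19356/(-10133) = -19663*1/20462 - 19356*(-1/10133) = -19663/20462 + 19356/10133 = 196817293/207341446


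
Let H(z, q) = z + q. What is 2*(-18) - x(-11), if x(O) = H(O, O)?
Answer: -14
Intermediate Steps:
H(z, q) = q + z
x(O) = 2*O (x(O) = O + O = 2*O)
2*(-18) - x(-11) = 2*(-18) - 2*(-11) = -36 - 1*(-22) = -36 + 22 = -14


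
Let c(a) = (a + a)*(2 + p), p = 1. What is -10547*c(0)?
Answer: 0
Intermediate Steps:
c(a) = 6*a (c(a) = (a + a)*(2 + 1) = (2*a)*3 = 6*a)
-10547*c(0) = -63282*0 = -10547*0 = 0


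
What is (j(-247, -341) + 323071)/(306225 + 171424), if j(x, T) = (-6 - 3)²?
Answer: 323152/477649 ≈ 0.67655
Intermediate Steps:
j(x, T) = 81 (j(x, T) = (-9)² = 81)
(j(-247, -341) + 323071)/(306225 + 171424) = (81 + 323071)/(306225 + 171424) = 323152/477649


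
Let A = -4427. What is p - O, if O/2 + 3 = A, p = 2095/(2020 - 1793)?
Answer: 2013315/227 ≈ 8869.2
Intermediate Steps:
p = 2095/227 ≈ 9.2291
O = -8860 (O = -6 + 2*(-4427) = -6 - 8854 = -8860)
p - O = 2095/227 - 1*(-8860) = 2095/227 + 8860 = 2013315/227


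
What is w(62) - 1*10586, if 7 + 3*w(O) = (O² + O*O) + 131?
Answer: -7982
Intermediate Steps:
w(O) = 124/3 + 2*O²/3 (w(O) = -7/3 + ((O² + O*O) + 131)/3 = -7/3 + ((O² + O²) + 131)/3 = -7/3 + (2*O² + 131)/3 = -7/3 + (131 + 2*O²)/3 = -7/3 + (131/3 + 2*O²/3) = 124/3 + 2*O²/3)
w(62) - 1*10586 = (124/3 + (⅔)*62²) - 1*10586 = (124/3 + (⅔)*3844) - 10586 = (124/3 + 7688/3) - 10586 = 2604 - 10586 = -7982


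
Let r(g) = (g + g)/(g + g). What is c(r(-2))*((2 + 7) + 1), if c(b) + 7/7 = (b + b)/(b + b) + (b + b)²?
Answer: 40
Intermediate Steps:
r(g) = 1 (r(g) = (2*g)/((2*g)) = (2*g)*(1/(2*g)) = 1)
c(b) = 4*b² (c(b) = -1 + ((b + b)/(b + b) + (b + b)²) = -1 + ((2*b)/((2*b)) + (2*b)²) = -1 + ((2*b)*(1/(2*b)) + 4*b²) = -1 + (1 + 4*b²) = 4*b²)
c(r(-2))*((2 + 7) + 1) = (4*1²)*((2 + 7) + 1) = (4*1)*(9 + 1) = 4*10 = 40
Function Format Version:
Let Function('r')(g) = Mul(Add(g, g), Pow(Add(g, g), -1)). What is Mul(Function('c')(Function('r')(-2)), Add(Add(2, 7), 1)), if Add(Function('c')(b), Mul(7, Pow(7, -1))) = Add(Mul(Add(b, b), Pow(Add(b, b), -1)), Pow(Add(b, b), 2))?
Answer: 40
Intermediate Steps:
Function('r')(g) = 1 (Function('r')(g) = Mul(Mul(2, g), Pow(Mul(2, g), -1)) = Mul(Mul(2, g), Mul(Rational(1, 2), Pow(g, -1))) = 1)
Function('c')(b) = Mul(4, Pow(b, 2)) (Function('c')(b) = Add(-1, Add(Mul(Add(b, b), Pow(Add(b, b), -1)), Pow(Add(b, b), 2))) = Add(-1, Add(Mul(Mul(2, b), Pow(Mul(2, b), -1)), Pow(Mul(2, b), 2))) = Add(-1, Add(Mul(Mul(2, b), Mul(Rational(1, 2), Pow(b, -1))), Mul(4, Pow(b, 2)))) = Add(-1, Add(1, Mul(4, Pow(b, 2)))) = Mul(4, Pow(b, 2)))
Mul(Function('c')(Function('r')(-2)), Add(Add(2, 7), 1)) = Mul(Mul(4, Pow(1, 2)), Add(Add(2, 7), 1)) = Mul(Mul(4, 1), Add(9, 1)) = Mul(4, 10) = 40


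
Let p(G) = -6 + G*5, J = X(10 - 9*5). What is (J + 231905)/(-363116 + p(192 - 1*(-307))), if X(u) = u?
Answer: -77290/120209 ≈ -0.64296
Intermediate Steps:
J = -35 (J = 10 - 9*5 = 10 - 45 = -35)
p(G) = -6 + 5*G
(J + 231905)/(-363116 + p(192 - 1*(-307))) = (-35 + 231905)/(-363116 + (-6 + 5*(192 - 1*(-307)))) = 231870/(-363116 + (-6 + 5*(192 + 307))) = 231870/(-363116 + (-6 + 5*499)) = 231870/(-363116 + (-6 + 2495)) = 231870/(-363116 + 2489) = 231870/(-360627) = 231870*(-1/360627) = -77290/120209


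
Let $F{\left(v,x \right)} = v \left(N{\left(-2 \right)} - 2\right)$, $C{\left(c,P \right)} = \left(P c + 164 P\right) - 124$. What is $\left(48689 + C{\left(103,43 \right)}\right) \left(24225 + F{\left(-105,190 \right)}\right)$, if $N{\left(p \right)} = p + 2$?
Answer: $1467224010$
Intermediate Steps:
$C{\left(c,P \right)} = -124 + 164 P + P c$ ($C{\left(c,P \right)} = \left(164 P + P c\right) - 124 = -124 + 164 P + P c$)
$N{\left(p \right)} = 2 + p$
$F{\left(v,x \right)} = - 2 v$ ($F{\left(v,x \right)} = v \left(\left(2 - 2\right) - 2\right) = v \left(0 - 2\right) = v \left(-2\right) = - 2 v$)
$\left(48689 + C{\left(103,43 \right)}\right) \left(24225 + F{\left(-105,190 \right)}\right) = \left(48689 + \left(-124 + 164 \cdot 43 + 43 \cdot 103\right)\right) \left(24225 - -210\right) = \left(48689 + \left(-124 + 7052 + 4429\right)\right) \left(24225 + 210\right) = \left(48689 + 11357\right) 24435 = 60046 \cdot 24435 = 1467224010$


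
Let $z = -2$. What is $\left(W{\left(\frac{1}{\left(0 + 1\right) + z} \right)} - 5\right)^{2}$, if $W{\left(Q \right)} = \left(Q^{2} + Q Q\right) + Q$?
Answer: $16$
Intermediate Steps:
$W{\left(Q \right)} = Q + 2 Q^{2}$ ($W{\left(Q \right)} = \left(Q^{2} + Q^{2}\right) + Q = 2 Q^{2} + Q = Q + 2 Q^{2}$)
$\left(W{\left(\frac{1}{\left(0 + 1\right) + z} \right)} - 5\right)^{2} = \left(\frac{1 + \frac{2}{\left(0 + 1\right) - 2}}{\left(0 + 1\right) - 2} - 5\right)^{2} = \left(\frac{1 + \frac{2}{1 - 2}}{1 - 2} - 5\right)^{2} = \left(\frac{1 + \frac{2}{-1}}{-1} - 5\right)^{2} = \left(- (1 + 2 \left(-1\right)) - 5\right)^{2} = \left(- (1 - 2) - 5\right)^{2} = \left(\left(-1\right) \left(-1\right) - 5\right)^{2} = \left(1 - 5\right)^{2} = \left(-4\right)^{2} = 16$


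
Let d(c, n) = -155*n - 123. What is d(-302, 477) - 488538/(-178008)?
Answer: -2197071321/29668 ≈ -74055.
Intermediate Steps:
d(c, n) = -123 - 155*n
d(-302, 477) - 488538/(-178008) = (-123 - 155*477) - 488538/(-178008) = (-123 - 73935) - 488538*(-1/178008) = -74058 + 81423/29668 = -2197071321/29668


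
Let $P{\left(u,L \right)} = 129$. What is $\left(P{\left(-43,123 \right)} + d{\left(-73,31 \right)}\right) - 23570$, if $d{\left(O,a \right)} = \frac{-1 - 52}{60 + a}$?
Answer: $- \frac{2133184}{91} \approx -23442.0$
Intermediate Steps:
$d{\left(O,a \right)} = - \frac{53}{60 + a}$
$\left(P{\left(-43,123 \right)} + d{\left(-73,31 \right)}\right) - 23570 = \left(129 - \frac{53}{60 + 31}\right) - 23570 = \left(129 - \frac{53}{91}\right) - 23570 = \frac{11686}{91} - 23570 = - \frac{2133184}{91}$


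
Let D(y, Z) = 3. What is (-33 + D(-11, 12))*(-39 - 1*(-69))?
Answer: -900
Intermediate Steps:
(-33 + D(-11, 12))*(-39 - 1*(-69)) = (-33 + 3)*(-39 - 1*(-69)) = -30*(-39 + 69) = -30*30 = -900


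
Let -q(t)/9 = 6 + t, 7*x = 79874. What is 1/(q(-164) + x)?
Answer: 7/89828 ≈ 7.7927e-5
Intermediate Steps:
x = 79874/7 (x = (1/7)*79874 = 79874/7 ≈ 11411.)
q(t) = -54 - 9*t (q(t) = -9*(6 + t) = -54 - 9*t)
1/(q(-164) + x) = 1/((-54 - 9*(-164)) + 79874/7) = 1/((-54 + 1476) + 79874/7) = 1/(1422 + 79874/7) = 1/(89828/7) = 7/89828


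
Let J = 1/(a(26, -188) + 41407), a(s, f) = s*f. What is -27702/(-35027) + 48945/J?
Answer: 62608046358987/35027 ≈ 1.7874e+9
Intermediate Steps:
a(s, f) = f*s
J = 1/36519 (J = 1/(-188*26 + 41407) = 1/(-4888 + 41407) = 1/36519 ≈ 2.7383e-5)
-27702/(-35027) + 48945/J = -27702/(-35027) + 48945/(1/36519) = -27702*(-1/35027) + 48945*36519 = 27702/35027 + 1787422455 = 62608046358987/35027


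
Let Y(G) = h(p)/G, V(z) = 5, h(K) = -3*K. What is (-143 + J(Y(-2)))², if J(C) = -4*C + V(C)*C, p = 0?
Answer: 20449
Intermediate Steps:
Y(G) = 0 (Y(G) = (-3*0)/G = 0/G = 0)
J(C) = C (J(C) = -4*C + 5*C = C)
(-143 + J(Y(-2)))² = (-143 + 0)² = (-143)² = 20449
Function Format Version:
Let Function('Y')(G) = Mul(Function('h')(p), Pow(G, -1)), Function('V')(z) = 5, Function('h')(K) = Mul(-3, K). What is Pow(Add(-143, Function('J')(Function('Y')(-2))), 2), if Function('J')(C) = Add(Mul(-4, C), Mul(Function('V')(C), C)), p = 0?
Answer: 20449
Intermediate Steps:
Function('Y')(G) = 0 (Function('Y')(G) = Mul(Mul(-3, 0), Pow(G, -1)) = Mul(0, Pow(G, -1)) = 0)
Function('J')(C) = C (Function('J')(C) = Add(Mul(-4, C), Mul(5, C)) = C)
Pow(Add(-143, Function('J')(Function('Y')(-2))), 2) = Pow(Add(-143, 0), 2) = Pow(-143, 2) = 20449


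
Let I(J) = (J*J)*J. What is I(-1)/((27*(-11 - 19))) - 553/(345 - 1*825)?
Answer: 14947/12960 ≈ 1.1533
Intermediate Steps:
I(J) = J**3 (I(J) = J**2*J = J**3)
I(-1)/((27*(-11 - 19))) - 553/(345 - 1*825) = (-1)**3/((27*(-11 - 19))) - 553/(345 - 1*825) = -1/(27*(-30)) - 553/(345 - 825) = -1/(-810) - 553/(-480) = -1*(-1/810) - 553*(-1/480) = 1/810 + 553/480 = 14947/12960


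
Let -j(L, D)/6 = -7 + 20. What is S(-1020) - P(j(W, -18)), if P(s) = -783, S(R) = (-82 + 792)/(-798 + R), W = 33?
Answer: 711392/909 ≈ 782.61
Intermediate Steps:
S(R) = 710/(-798 + R)
j(L, D) = -78 (j(L, D) = -6*(-7 + 20) = -6*13 = -78)
S(-1020) - P(j(W, -18)) = 710/(-798 - 1020) - 1*(-783) = 710/(-1818) + 783 = 710*(-1/1818) + 783 = -355/909 + 783 = 711392/909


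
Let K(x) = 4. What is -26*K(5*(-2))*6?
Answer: -624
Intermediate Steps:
-26*K(5*(-2))*6 = -26*4*6 = -104*6 = -624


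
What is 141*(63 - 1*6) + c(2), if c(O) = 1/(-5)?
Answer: 40184/5 ≈ 8036.8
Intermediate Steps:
c(O) = -⅕
141*(63 - 1*6) + c(2) = 141*(63 - 1*6) - ⅕ = 141*(63 - 6) - ⅕ = 141*57 - ⅕ = 8037 - ⅕ = 40184/5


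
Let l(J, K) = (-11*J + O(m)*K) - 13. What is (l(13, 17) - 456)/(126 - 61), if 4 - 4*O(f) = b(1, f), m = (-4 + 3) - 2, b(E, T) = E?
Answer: -2397/260 ≈ -9.2192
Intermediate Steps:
m = -3 (m = -1 - 2 = -3)
O(f) = 3/4 (O(f) = 1 - 1/4*1 = 1 - 1/4 = 3/4)
l(J, K) = -13 - 11*J + 3*K/4 (l(J, K) = (-11*J + 3*K/4) - 13 = -13 - 11*J + 3*K/4)
(l(13, 17) - 456)/(126 - 61) = ((-13 - 11*13 + (3/4)*17) - 456)/(126 - 61) = ((-13 - 143 + 51/4) - 456)/65 = (-573/4 - 456)*(1/65) = -2397/4*1/65 = -2397/260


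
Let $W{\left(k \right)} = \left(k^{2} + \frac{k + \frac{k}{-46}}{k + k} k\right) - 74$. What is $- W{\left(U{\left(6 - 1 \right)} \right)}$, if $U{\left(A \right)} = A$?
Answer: $\frac{4283}{92} \approx 46.554$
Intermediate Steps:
$W{\left(k \right)} = -74 + k^{2} + \frac{45 k}{92}$ ($W{\left(k \right)} = \left(k^{2} + \frac{k + k \left(- \frac{1}{46}\right)}{2 k} k\right) - 74 = \left(k^{2} + \left(k - \frac{k}{46}\right) \frac{1}{2 k} k\right) - 74 = \left(k^{2} + \frac{45 k}{46} \frac{1}{2 k} k\right) - 74 = \left(k^{2} + \frac{45 k}{92}\right) - 74 = -74 + k^{2} + \frac{45 k}{92}$)
$- W{\left(U{\left(6 - 1 \right)} \right)} = - (-74 + \left(6 - 1\right)^{2} + \frac{45 \left(6 - 1\right)}{92}) = - (-74 + 5^{2} + \frac{45}{92} \cdot 5) = - (-74 + 25 + \frac{225}{92}) = \left(-1\right) \left(- \frac{4283}{92}\right) = \frac{4283}{92}$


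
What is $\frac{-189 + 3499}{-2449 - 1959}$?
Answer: $- \frac{1655}{2204} \approx -0.75091$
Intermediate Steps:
$\frac{-189 + 3499}{-2449 - 1959} = \frac{3310}{-2449 - 1959} = \frac{3310}{-4408} = 3310 \left(- \frac{1}{4408}\right) = - \frac{1655}{2204}$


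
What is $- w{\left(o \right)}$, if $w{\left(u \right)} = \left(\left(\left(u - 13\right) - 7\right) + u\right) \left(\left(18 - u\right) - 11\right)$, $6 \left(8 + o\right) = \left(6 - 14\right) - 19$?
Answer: $\frac{1755}{2} \approx 877.5$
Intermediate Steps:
$o = - \frac{25}{2}$ ($o = -8 + \frac{\left(6 - 14\right) - 19}{6} = -8 + \frac{-8 - 19}{6} = -8 + \frac{1}{6} \left(-27\right) = -8 - \frac{9}{2} = - \frac{25}{2} \approx -12.5$)
$w{\left(u \right)} = \left(-20 + 2 u\right) \left(7 - u\right)$ ($w{\left(u \right)} = \left(\left(\left(-13 + u\right) - 7\right) + u\right) \left(7 - u\right) = \left(\left(-20 + u\right) + u\right) \left(7 - u\right) = \left(-20 + 2 u\right) \left(7 - u\right)$)
$- w{\left(o \right)} = - (-140 - 2 \left(- \frac{25}{2}\right)^{2} + 34 \left(- \frac{25}{2}\right)) = - (-140 - \frac{625}{2} - 425) = \left(-1\right) \left(- \frac{1755}{2}\right) = \frac{1755}{2}$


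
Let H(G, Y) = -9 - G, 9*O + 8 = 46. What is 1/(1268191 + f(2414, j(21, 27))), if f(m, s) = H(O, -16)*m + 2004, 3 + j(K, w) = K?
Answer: 9/11144489 ≈ 8.0757e-7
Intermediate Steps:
O = 38/9 (O = -8/9 + (⅑)*46 = -8/9 + 46/9 = 38/9 ≈ 4.2222)
j(K, w) = -3 + K
f(m, s) = 2004 - 119*m/9 (f(m, s) = (-9 - 1*38/9)*m + 2004 = (-9 - 38/9)*m + 2004 = -119*m/9 + 2004 = 2004 - 119*m/9)
1/(1268191 + f(2414, j(21, 27))) = 1/(1268191 + (2004 - 119/9*2414)) = 1/(1268191 + (2004 - 287266/9)) = 1/(1268191 - 269230/9) = 1/(11144489/9) = 9/11144489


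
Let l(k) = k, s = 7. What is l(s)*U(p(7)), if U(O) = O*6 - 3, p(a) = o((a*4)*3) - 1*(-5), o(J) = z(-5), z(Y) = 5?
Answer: 399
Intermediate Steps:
o(J) = 5
p(a) = 10 (p(a) = 5 - 1*(-5) = 5 + 5 = 10)
U(O) = -3 + 6*O (U(O) = 6*O - 3 = -3 + 6*O)
l(s)*U(p(7)) = 7*(-3 + 6*10) = 7*(-3 + 60) = 7*57 = 399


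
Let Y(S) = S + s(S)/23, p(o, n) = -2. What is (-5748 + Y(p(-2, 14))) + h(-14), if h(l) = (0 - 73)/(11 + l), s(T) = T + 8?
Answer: -395053/69 ≈ -5725.4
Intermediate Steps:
s(T) = 8 + T
Y(S) = 8/23 + 24*S/23 (Y(S) = S + (8 + S)/23 = S + (8 + S)*(1/23) = S + (8/23 + S/23) = 8/23 + 24*S/23)
h(l) = -73/(11 + l)
(-5748 + Y(p(-2, 14))) + h(-14) = (-5748 + (8/23 + (24/23)*(-2))) - 73/(11 - 14) = (-5748 + (8/23 - 48/23)) - 73/(-3) = (-5748 - 40/23) - 73*(-⅓) = -132244/23 + 73/3 = -395053/69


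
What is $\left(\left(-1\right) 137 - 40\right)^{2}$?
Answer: $31329$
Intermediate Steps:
$\left(\left(-1\right) 137 - 40\right)^{2} = \left(-137 - 40\right)^{2} = \left(-177\right)^{2} = 31329$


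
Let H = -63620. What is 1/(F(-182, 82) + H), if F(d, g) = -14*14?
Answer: -1/63816 ≈ -1.5670e-5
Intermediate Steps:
F(d, g) = -196
1/(F(-182, 82) + H) = 1/(-196 - 63620) = 1/(-63816) = -1/63816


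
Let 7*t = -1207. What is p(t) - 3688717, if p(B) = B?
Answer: -25822226/7 ≈ -3.6889e+6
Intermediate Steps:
t = -1207/7 (t = (1/7)*(-1207) = -1207/7 ≈ -172.43)
p(t) - 3688717 = -1207/7 - 3688717 = -25822226/7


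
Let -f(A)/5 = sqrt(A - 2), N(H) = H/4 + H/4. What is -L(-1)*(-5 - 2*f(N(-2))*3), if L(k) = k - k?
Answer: 0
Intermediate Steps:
N(H) = H/2 (N(H) = H*(1/4) + H*(1/4) = H/4 + H/4 = H/2)
L(k) = 0
f(A) = -5*sqrt(-2 + A) (f(A) = -5*sqrt(A - 2) = -5*sqrt(-2 + A))
-L(-1)*(-5 - 2*f(N(-2))*3) = -0*(-5 - (-10)*sqrt(-2 + (1/2)*(-2))*3) = -0*(-5 - (-10)*sqrt(-2 - 1)*3) = -0*(-5 - (-10)*sqrt(-3)*3) = -0*(-5 - (-10)*I*sqrt(3)*3) = -0*(-5 + (10*I*sqrt(3))*3) = -0*(-5 + 30*I*sqrt(3)) = -1*0 = 0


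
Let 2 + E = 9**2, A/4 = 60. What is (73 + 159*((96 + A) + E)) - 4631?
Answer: 61427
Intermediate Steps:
A = 240 (A = 4*60 = 240)
E = 79 (E = -2 + 9**2 = -2 + 81 = 79)
(73 + 159*((96 + A) + E)) - 4631 = (73 + 159*((96 + 240) + 79)) - 4631 = (73 + 159*(336 + 79)) - 4631 = (73 + 159*415) - 4631 = (73 + 65985) - 4631 = 66058 - 4631 = 61427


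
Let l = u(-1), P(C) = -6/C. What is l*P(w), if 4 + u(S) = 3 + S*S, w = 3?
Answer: 0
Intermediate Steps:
u(S) = -1 + S**2 (u(S) = -4 + (3 + S*S) = -4 + (3 + S**2) = -1 + S**2)
l = 0 (l = -1 + (-1)**2 = -1 + 1 = 0)
l*P(w) = 0*(-6/3) = 0*(-6*1/3) = 0*(-2) = 0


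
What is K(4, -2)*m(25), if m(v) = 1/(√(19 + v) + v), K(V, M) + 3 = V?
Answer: 25/581 - 2*√11/581 ≈ 0.031612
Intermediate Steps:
K(V, M) = -3 + V
m(v) = 1/(v + √(19 + v))
K(4, -2)*m(25) = (-3 + 4)/(25 + √(19 + 25)) = 1/(25 + √44) = 1/(25 + 2*√11)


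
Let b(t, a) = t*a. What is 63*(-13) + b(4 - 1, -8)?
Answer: -843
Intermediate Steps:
b(t, a) = a*t
63*(-13) + b(4 - 1, -8) = 63*(-13) - 8*(4 - 1) = -819 - 8*3 = -819 - 24 = -843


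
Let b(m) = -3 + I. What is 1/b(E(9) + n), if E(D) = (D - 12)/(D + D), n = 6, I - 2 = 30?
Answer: 1/29 ≈ 0.034483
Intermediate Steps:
I = 32 (I = 2 + 30 = 32)
E(D) = (-12 + D)/(2*D) (E(D) = (-12 + D)/((2*D)) = (-12 + D)*(1/(2*D)) = (-12 + D)/(2*D))
b(m) = 29 (b(m) = -3 + 32 = 29)
1/b(E(9) + n) = 1/29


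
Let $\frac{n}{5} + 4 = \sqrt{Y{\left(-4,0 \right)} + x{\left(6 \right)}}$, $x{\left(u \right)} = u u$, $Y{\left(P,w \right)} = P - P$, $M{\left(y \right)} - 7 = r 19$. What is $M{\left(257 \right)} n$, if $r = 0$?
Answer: $70$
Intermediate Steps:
$M{\left(y \right)} = 7$ ($M{\left(y \right)} = 7 + 0 \cdot 19 = 7 + 0 = 7$)
$Y{\left(P,w \right)} = 0$
$x{\left(u \right)} = u^{2}$
$n = 10$ ($n = -20 + 5 \sqrt{0 + 6^{2}} = -20 + 5 \sqrt{0 + 36} = -20 + 5 \sqrt{36} = -20 + 5 \cdot 6 = -20 + 30 = 10$)
$M{\left(257 \right)} n = 7 \cdot 10 = 70$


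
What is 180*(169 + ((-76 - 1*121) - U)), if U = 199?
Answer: -40860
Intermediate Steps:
180*(169 + ((-76 - 1*121) - U)) = 180*(169 + ((-76 - 1*121) - 1*199)) = 180*(169 + ((-76 - 121) - 199)) = 180*(169 + (-197 - 199)) = 180*(169 - 396) = 180*(-227) = -40860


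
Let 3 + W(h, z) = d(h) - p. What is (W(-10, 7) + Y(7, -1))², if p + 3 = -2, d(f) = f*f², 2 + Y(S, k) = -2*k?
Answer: 996004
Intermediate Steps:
Y(S, k) = -2 - 2*k
d(f) = f³
p = -5 (p = -3 - 2 = -5)
W(h, z) = 2 + h³ (W(h, z) = -3 + (h³ - 1*(-5)) = -3 + (h³ + 5) = -3 + (5 + h³) = 2 + h³)
(W(-10, 7) + Y(7, -1))² = ((2 + (-10)³) + (-2 - 2*(-1)))² = ((2 - 1000) + (-2 + 2))² = (-998 + 0)² = (-998)² = 996004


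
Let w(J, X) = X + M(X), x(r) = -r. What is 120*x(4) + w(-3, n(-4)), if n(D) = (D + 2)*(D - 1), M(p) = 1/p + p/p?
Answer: -4689/10 ≈ -468.90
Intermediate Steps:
M(p) = 1 + 1/p (M(p) = 1/p + 1 = 1 + 1/p)
n(D) = (-1 + D)*(2 + D) (n(D) = (2 + D)*(-1 + D) = (-1 + D)*(2 + D))
w(J, X) = X + (1 + X)/X
120*x(4) + w(-3, n(-4)) = 120*(-1*4) + (1 + (-2 - 4 + (-4)**2) + 1/(-2 - 4 + (-4)**2)) = 120*(-4) + (1 + (-2 - 4 + 16) + 1/(-2 - 4 + 16)) = -480 + (1 + 10 + 1/10) = -480 + 111/10 = -4689/10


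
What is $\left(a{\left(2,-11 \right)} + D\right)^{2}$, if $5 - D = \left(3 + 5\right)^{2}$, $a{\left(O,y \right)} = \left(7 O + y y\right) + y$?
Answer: $4225$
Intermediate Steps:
$a{\left(O,y \right)} = y + y^{2} + 7 O$ ($a{\left(O,y \right)} = \left(7 O + y^{2}\right) + y = \left(y^{2} + 7 O\right) + y = y + y^{2} + 7 O$)
$D = -59$ ($D = 5 - \left(3 + 5\right)^{2} = 5 - 8^{2} = 5 - 64 = -59$)
$\left(a{\left(2,-11 \right)} + D\right)^{2} = \left(\left(-11 + \left(-11\right)^{2} + 7 \cdot 2\right) - 59\right)^{2} = \left(\left(-11 + 121 + 14\right) - 59\right)^{2} = \left(124 - 59\right)^{2} = 65^{2} = 4225$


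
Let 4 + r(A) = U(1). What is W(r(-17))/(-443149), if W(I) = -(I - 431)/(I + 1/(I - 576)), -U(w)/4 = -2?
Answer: -34892/144783109 ≈ -0.00024099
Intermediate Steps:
U(w) = 8 (U(w) = -4*(-2) = 8)
r(A) = 4 (r(A) = -4 + 8 = 4)
W(I) = -(-431 + I)/(I + 1/(-576 + I))
W(r(-17))/(-443149) = ((-248256 - 1*4**2 + 1007*4)/(1 + 4**2 - 576*4))/(-443149) = ((-248256 - 1*16 + 4028)/(1 + 16 - 2304))*(-1/443149) = ((-248256 - 16 + 4028)/(-2287))*(-1/443149) = -1/2287*(-244244)*(-1/443149) = (244244/2287)*(-1/443149) = -34892/144783109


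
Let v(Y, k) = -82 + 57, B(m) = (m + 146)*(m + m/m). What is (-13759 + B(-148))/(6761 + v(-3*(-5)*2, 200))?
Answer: -13465/6736 ≈ -1.9990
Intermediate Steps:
B(m) = (1 + m)*(146 + m) (B(m) = (146 + m)*(m + 1) = (146 + m)*(1 + m) = (1 + m)*(146 + m))
v(Y, k) = -25
(-13759 + B(-148))/(6761 + v(-3*(-5)*2, 200)) = (-13759 + (146 + (-148)**2 + 147*(-148)))/(6761 - 25) = (-13759 + (146 + 21904 - 21756))/6736 = (-13759 + 294)*(1/6736) = -13465*1/6736 = -13465/6736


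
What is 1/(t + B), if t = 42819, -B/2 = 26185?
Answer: -1/9551 ≈ -0.00010470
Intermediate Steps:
B = -52370 (B = -2*26185 = -52370)
1/(t + B) = 1/(42819 - 52370) = 1/(-9551) = -1/9551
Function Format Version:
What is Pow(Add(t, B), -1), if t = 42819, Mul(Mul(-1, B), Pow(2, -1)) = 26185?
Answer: Rational(-1, 9551) ≈ -0.00010470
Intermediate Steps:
B = -52370 (B = Mul(-2, 26185) = -52370)
Pow(Add(t, B), -1) = Pow(Add(42819, -52370), -1) = Pow(-9551, -1) = Rational(-1, 9551)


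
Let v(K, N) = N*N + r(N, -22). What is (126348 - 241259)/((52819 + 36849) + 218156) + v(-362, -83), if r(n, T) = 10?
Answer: 2123562865/307824 ≈ 6898.6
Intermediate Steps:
v(K, N) = 10 + N² (v(K, N) = N*N + 10 = N² + 10 = 10 + N²)
(126348 - 241259)/((52819 + 36849) + 218156) + v(-362, -83) = (126348 - 241259)/((52819 + 36849) + 218156) + (10 + (-83)²) = -114911/(89668 + 218156) + (10 + 6889) = -114911/307824 + 6899 = 2123562865/307824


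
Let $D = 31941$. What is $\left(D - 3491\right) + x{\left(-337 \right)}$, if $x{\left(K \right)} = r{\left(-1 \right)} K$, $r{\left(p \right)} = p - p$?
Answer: $28450$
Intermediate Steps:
$r{\left(p \right)} = 0$
$x{\left(K \right)} = 0$ ($x{\left(K \right)} = 0 K = 0$)
$\left(D - 3491\right) + x{\left(-337 \right)} = \left(31941 - 3491\right) + 0 = 28450 + 0 = 28450$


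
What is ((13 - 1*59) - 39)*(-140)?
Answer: 11900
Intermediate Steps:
((13 - 1*59) - 39)*(-140) = ((13 - 59) - 39)*(-140) = (-46 - 39)*(-140) = -85*(-140) = 11900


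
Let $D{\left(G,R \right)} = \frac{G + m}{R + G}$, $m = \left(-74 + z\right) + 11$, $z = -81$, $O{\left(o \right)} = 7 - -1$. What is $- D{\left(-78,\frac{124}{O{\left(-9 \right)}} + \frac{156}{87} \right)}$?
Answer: $- \frac{12876}{3521} \approx -3.6569$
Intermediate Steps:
$O{\left(o \right)} = 8$ ($O{\left(o \right)} = 7 + 1 = 8$)
$m = -144$ ($m = \left(-74 - 81\right) + 11 = -155 + 11 = -144$)
$D{\left(G,R \right)} = \frac{-144 + G}{G + R}$ ($D{\left(G,R \right)} = \frac{G - 144}{R + G} = \frac{-144 + G}{G + R}$)
$- D{\left(-78,\frac{124}{O{\left(-9 \right)}} + \frac{156}{87} \right)} = - \frac{-144 - 78}{-78 + \left(\frac{124}{8} + \frac{156}{87}\right)} = - \frac{-222}{-78 + \left(124 \cdot \frac{1}{8} + 156 \cdot \frac{1}{87}\right)} = - \frac{-222}{-78 + \left(\frac{31}{2} + \frac{52}{29}\right)} = - \frac{-222}{-78 + \frac{1003}{58}} = - \frac{-222}{- \frac{3521}{58}} = - \frac{\left(-58\right) \left(-222\right)}{3521} = \left(-1\right) \frac{12876}{3521} = - \frac{12876}{3521}$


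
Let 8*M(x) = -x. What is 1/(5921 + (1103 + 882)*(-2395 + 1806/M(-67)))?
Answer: -67/289447038 ≈ -2.3148e-7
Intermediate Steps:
M(x) = -x/8 (M(x) = (-x)/8 = -x/8)
1/(5921 + (1103 + 882)*(-2395 + 1806/M(-67))) = 1/(5921 + (1103 + 882)*(-2395 + 1806/((-⅛*(-67))))) = 1/(5921 + 1985*(-2395 + 1806/(67/8))) = 1/(5921 + 1985*(-2395 + 1806*(8/67))) = 1/(5921 + 1985*(-2395 + 14448/67)) = 1/(5921 + 1985*(-146017/67)) = 1/(5921 - 289843745/67) = 1/(-289447038/67) = -67/289447038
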